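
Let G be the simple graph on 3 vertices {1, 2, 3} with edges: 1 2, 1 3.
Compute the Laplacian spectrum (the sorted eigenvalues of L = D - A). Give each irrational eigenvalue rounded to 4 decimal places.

[0, 1, 3]

Reading degrees in the order [1, 2, 3] gives [2, 1, 1]; set D = diag(2, 1, 1) and form L = D - A. Since every row of L sums to 0, the all-ones vector is in the kernel and 0 is an eigenvalue. The single zero eigenvalue shows the graph is connected. By the matrix-tree theorem the graph has (1/3) * product of the nonzero eigenvalues = 1 spanning tree.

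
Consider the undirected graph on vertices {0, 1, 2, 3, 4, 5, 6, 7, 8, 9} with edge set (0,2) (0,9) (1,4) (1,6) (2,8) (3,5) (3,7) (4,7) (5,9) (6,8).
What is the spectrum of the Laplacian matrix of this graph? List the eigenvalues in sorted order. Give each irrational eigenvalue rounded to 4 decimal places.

With the vertex order [0, 1, 2, 3, 4, 5, 6, 7, 8, 9], the degrees are [2, 2, 2, 2, 2, 2, 2, 2, 2, 2], giving D = diag(2, 2, 2, 2, 2, 2, 2, 2, 2, 2) and L = D - A. L is symmetric positive semidefinite, so every eigenvalue is real and nonnegative. By the matrix-tree theorem the graph has (1/10) * product of the nonzero eigenvalues = 10 spanning trees.

[0, 0.3820, 0.3820, 1.3820, 1.3820, 2.6180, 2.6180, 3.6180, 3.6180, 4]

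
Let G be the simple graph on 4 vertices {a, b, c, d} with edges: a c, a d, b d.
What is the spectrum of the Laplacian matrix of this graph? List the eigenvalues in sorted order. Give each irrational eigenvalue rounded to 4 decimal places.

With the vertex order [a, b, c, d], the degrees are [2, 1, 1, 2], giving D = diag(2, 1, 1, 2) and L = D - A. L is symmetric positive semidefinite, so every eigenvalue is real and nonnegative. By the matrix-tree theorem the graph has (1/4) * product of the nonzero eigenvalues = 1 spanning tree.

[0, 0.5858, 2, 3.4142]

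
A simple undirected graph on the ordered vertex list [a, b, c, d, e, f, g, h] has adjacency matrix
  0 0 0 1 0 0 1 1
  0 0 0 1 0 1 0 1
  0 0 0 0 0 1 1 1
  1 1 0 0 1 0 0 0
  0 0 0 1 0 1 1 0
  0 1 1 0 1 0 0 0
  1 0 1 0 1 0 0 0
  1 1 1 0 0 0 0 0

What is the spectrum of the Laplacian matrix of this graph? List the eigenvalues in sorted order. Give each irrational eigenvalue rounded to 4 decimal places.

[0, 2, 2, 2, 4, 4, 4, 6]

Reading degrees in the order [a, b, c, d, e, f, g, h] gives [3, 3, 3, 3, 3, 3, 3, 3]; set D = diag(3, 3, 3, 3, 3, 3, 3, 3) and form L = D - A. The multiplicity of 0 as a Laplacian eigenvalue equals the number of connected components. By the matrix-tree theorem the graph has (1/8) * product of the nonzero eigenvalues = 384 spanning trees.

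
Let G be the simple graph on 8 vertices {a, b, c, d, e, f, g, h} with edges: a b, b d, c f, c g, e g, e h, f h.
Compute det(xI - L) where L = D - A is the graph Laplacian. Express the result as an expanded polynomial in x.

With the vertex order [a, b, c, d, e, f, g, h], the degrees are [1, 2, 2, 1, 2, 2, 2, 2], giving D = diag(1, 2, 2, 1, 2, 2, 2, 2) and L = D - A. L has integer entries, so p(x) = det(xI - L) has integer coefficients. Expanding the determinant yields x^8 - 14x^7 + 78x^6 - 220x^5 + 330x^4 - 250x^3 + 75x^2. Since p(0) = det(-L) = 0, x divides p(x). The largest eigenvalue, 3.6180, is at most the vertex count 8.

x^8 - 14x^7 + 78x^6 - 220x^5 + 330x^4 - 250x^3 + 75x^2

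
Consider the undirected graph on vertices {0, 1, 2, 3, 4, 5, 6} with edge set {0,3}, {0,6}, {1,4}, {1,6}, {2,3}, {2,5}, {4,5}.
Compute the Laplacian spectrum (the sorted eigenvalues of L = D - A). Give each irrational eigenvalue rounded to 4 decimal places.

Each diagonal entry of L is the vertex degree and each off-diagonal entry is -1 where an edge is present, 0 otherwise; in the order [0, 1, 2, 3, 4, 5, 6] the diagonal is [2, 2, 2, 2, 2, 2, 2]. L is symmetric positive semidefinite, so every eigenvalue is real and nonnegative. There is one zero in the spectrum, matching the 1 component.

[0, 0.7530, 0.7530, 2.4450, 2.4450, 3.8019, 3.8019]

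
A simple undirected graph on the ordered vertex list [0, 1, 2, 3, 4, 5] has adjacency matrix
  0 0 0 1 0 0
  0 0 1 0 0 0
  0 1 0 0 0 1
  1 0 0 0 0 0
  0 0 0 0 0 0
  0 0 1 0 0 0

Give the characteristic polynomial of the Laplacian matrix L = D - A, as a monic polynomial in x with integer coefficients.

x^6 - 6x^5 + 11x^4 - 6x^3

Each diagonal entry of L is the vertex degree and each off-diagonal entry is -1 where an edge is present, 0 otherwise; in the order [0, 1, 2, 3, 4, 5] the diagonal is [1, 1, 2, 1, 0, 1]. Computing det(xI - L) by cofactor expansion (or equivalently via sum-over-permutations) gives x^6 - 6x^5 + 11x^4 - 6x^3. The coefficient of x^5 equals -trace(L) = -6, matching the sum of degrees. There are 3 zeros in the spectrum, matching the 3 components. The eigenvalues sum to 6, which equals trace(L) = 2|E|.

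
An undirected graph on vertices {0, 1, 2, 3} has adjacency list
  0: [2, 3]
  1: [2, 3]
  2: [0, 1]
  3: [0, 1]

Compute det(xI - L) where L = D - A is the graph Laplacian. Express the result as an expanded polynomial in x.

x^4 - 8x^3 + 20x^2 - 16x

With the vertex order [0, 1, 2, 3], the degrees are [2, 2, 2, 2], giving D = diag(2, 2, 2, 2) and L = D - A. Computing det(xI - L) by cofactor expansion (or equivalently via sum-over-permutations) gives x^4 - 8x^3 + 20x^2 - 16x. Since p(0) = det(-L) = 0, x divides p(x).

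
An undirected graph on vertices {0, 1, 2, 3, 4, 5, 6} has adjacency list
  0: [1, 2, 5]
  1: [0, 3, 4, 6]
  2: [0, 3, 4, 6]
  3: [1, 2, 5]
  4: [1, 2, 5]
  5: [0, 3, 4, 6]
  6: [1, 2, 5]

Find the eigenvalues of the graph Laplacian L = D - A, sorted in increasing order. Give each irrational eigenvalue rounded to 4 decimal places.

Reading degrees in the order [0, 1, 2, 3, 4, 5, 6] gives [3, 4, 4, 3, 3, 4, 3]; set D = diag(3, 4, 4, 3, 3, 4, 3) and form L = D - A. L is symmetric positive semidefinite, so every eigenvalue is real and nonnegative. The single zero eigenvalue shows the graph is connected. By the matrix-tree theorem the graph has (1/7) * product of the nonzero eigenvalues = 432 spanning trees.

[0, 3, 3, 3, 4, 4, 7]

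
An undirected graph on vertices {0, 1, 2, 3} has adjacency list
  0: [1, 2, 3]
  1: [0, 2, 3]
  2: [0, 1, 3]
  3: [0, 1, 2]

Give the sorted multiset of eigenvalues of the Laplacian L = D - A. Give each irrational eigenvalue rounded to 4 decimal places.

[0, 4, 4, 4]

Each diagonal entry of L is the vertex degree and each off-diagonal entry is -1 where an edge is present, 0 otherwise; in the order [0, 1, 2, 3] the diagonal is [3, 3, 3, 3]. L is symmetric positive semidefinite, so every eigenvalue is real and nonnegative. The single zero eigenvalue shows the graph is connected. The eigenvalues sum to 12, which equals trace(L) = 2|E|.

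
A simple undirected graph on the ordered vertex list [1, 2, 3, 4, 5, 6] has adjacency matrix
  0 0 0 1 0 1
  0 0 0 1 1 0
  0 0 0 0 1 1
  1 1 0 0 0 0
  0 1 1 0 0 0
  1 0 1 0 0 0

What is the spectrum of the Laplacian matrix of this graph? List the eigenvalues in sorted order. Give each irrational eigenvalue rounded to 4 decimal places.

[0, 1, 1, 3, 3, 4]

Each diagonal entry of L is the vertex degree and each off-diagonal entry is -1 where an edge is present, 0 otherwise; in the order [1, 2, 3, 4, 5, 6] the diagonal is [2, 2, 2, 2, 2, 2]. The multiplicity of 0 as a Laplacian eigenvalue equals the number of connected components. The single zero eigenvalue shows the graph is connected. By the matrix-tree theorem the graph has (1/6) * product of the nonzero eigenvalues = 6 spanning trees. The eigenvalues sum to 12, which equals trace(L) = 2|E|.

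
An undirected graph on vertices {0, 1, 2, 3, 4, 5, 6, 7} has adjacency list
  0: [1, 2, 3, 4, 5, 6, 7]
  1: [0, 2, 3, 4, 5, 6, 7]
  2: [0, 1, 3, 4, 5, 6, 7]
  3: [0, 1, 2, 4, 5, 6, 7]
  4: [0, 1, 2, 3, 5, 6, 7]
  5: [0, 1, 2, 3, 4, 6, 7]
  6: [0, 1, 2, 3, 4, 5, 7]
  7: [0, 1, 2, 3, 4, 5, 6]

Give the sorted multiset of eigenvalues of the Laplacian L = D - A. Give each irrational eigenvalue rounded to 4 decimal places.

Reading degrees in the order [0, 1, 2, 3, 4, 5, 6, 7] gives [7, 7, 7, 7, 7, 7, 7, 7]; set D = diag(7, 7, 7, 7, 7, 7, 7, 7) and form L = D - A. Since every row of L sums to 0, the all-ones vector is in the kernel and 0 is an eigenvalue. The single zero eigenvalue shows the graph is connected. By the matrix-tree theorem the graph has (1/8) * product of the nonzero eigenvalues = 262144 spanning trees. The largest eigenvalue, 8, is at most the vertex count 8.

[0, 8, 8, 8, 8, 8, 8, 8]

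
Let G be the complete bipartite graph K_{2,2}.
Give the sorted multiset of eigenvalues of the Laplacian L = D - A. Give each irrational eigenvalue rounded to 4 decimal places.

The graph has 4 vertices and degree multiset [2, 2, 2, 2]; D is the diagonal matrix of degrees and L = D - A. The multiplicity of 0 as a Laplacian eigenvalue equals the number of connected components.

[0, 2, 2, 4]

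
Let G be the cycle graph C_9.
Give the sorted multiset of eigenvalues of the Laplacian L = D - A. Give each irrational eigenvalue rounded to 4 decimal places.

[0, 0.4679, 0.4679, 1.6527, 1.6527, 3, 3, 3.8794, 3.8794]

The graph has 9 vertices and degree multiset [2, 2, 2, 2, 2, 2, 2, 2, 2]; D is the diagonal matrix of degrees and L = D - A. L is symmetric positive semidefinite, so every eigenvalue is real and nonnegative. By the matrix-tree theorem the graph has (1/9) * product of the nonzero eigenvalues = 9 spanning trees.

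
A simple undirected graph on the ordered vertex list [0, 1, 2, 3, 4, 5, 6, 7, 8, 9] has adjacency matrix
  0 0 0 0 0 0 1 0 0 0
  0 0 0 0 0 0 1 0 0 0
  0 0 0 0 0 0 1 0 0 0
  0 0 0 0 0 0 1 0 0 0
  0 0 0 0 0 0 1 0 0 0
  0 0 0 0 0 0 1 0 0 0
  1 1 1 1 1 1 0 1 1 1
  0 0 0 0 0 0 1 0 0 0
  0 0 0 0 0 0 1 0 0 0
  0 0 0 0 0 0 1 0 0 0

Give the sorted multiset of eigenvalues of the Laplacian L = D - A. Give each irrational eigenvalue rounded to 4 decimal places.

[0, 1, 1, 1, 1, 1, 1, 1, 1, 10]

With the vertex order [0, 1, 2, 3, 4, 5, 6, 7, 8, 9], the degrees are [1, 1, 1, 1, 1, 1, 9, 1, 1, 1], giving D = diag(1, 1, 1, 1, 1, 1, 9, 1, 1, 1) and L = D - A. Since every row of L sums to 0, the all-ones vector is in the kernel and 0 is an eigenvalue. The single zero eigenvalue shows the graph is connected. The largest eigenvalue, 10, is at most the vertex count 10.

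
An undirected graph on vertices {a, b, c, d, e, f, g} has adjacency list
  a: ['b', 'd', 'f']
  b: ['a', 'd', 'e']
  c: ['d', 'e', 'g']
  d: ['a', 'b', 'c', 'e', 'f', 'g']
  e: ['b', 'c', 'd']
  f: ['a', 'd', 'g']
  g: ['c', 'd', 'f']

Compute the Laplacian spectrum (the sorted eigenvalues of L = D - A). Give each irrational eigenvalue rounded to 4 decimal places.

[0, 2, 2, 4, 4, 5, 7]

With the vertex order [a, b, c, d, e, f, g], the degrees are [3, 3, 3, 6, 3, 3, 3], giving D = diag(3, 3, 3, 6, 3, 3, 3) and L = D - A. Since every row of L sums to 0, the all-ones vector is in the kernel and 0 is an eigenvalue. The eigenvalues sum to 24, which equals trace(L) = 2|E|. By the matrix-tree theorem the graph has (1/7) * product of the nonzero eigenvalues = 320 spanning trees.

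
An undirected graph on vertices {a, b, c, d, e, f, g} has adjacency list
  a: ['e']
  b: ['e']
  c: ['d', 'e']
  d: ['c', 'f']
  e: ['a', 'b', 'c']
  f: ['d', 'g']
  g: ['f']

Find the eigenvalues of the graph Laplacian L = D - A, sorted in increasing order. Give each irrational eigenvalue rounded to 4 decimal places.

[0, 0.2254, 1, 1, 2.1859, 3.3604, 4.2283]

Reading degrees in the order [a, b, c, d, e, f, g] gives [1, 1, 2, 2, 3, 2, 1]; set D = diag(1, 1, 2, 2, 3, 2, 1) and form L = D - A. Since every row of L sums to 0, the all-ones vector is in the kernel and 0 is an eigenvalue. The single zero eigenvalue shows the graph is connected. By the matrix-tree theorem the graph has (1/7) * product of the nonzero eigenvalues = 1 spanning tree. The largest eigenvalue, 4.2283, is at most the vertex count 7.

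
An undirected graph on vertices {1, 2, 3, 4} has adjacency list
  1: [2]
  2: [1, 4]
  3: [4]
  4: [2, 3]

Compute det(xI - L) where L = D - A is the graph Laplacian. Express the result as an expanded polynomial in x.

With the vertex order [1, 2, 3, 4], the degrees are [1, 2, 1, 2], giving D = diag(1, 2, 1, 2) and L = D - A. Computing det(xI - L) by cofactor expansion (or equivalently via sum-over-permutations) gives x^4 - 6x^3 + 10x^2 - 4x. The coefficient of x^3 equals -trace(L) = -6, matching the sum of degrees. There is one zero in the spectrum, matching the 1 component.

x^4 - 6x^3 + 10x^2 - 4x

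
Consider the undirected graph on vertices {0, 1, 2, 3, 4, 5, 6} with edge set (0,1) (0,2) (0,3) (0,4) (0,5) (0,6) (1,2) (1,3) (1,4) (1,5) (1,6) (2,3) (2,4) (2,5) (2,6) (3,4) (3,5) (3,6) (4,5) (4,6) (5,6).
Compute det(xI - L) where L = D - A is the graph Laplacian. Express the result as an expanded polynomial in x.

x^7 - 42x^6 + 735x^5 - 6860x^4 + 36015x^3 - 100842x^2 + 117649x

Each diagonal entry of L is the vertex degree and each off-diagonal entry is -1 where an edge is present, 0 otherwise; in the order [0, 1, 2, 3, 4, 5, 6] the diagonal is [6, 6, 6, 6, 6, 6, 6]. The eigenvalues of L are [0, 7, 7, 7, 7, 7, 7]; the characteristic polynomial is the product of (x - lambda_i), which multiplies out to x^7 - 42x^6 + 735x^5 - 6860x^4 + 36015x^3 - 100842x^2 + 117649x. The coefficient of x^6 equals -trace(L) = -42, matching the sum of degrees.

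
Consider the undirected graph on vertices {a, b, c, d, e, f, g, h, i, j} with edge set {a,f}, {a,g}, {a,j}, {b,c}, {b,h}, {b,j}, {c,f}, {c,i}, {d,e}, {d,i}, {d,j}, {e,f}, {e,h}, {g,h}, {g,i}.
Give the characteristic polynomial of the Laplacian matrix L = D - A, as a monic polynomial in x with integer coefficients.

With the vertex order [a, b, c, d, e, f, g, h, i, j], the degrees are [3, 3, 3, 3, 3, 3, 3, 3, 3, 3], giving D = diag(3, 3, 3, 3, 3, 3, 3, 3, 3, 3) and L = D - A. The eigenvalues of L are [0, 2, 2, 2, 2, 2, 5, 5, 5, 5]; the characteristic polynomial is the product of (x - lambda_i), which multiplies out to x^10 - 30x^9 + 390x^8 - 2880x^7 + 13305x^6 - 39882x^5 + 77640x^4 - 94800x^3 + 66000x^2 - 20000x. The coefficient of x^9 equals -trace(L) = -30, matching the sum of degrees. The eigenvalues sum to 30, which equals trace(L) = 2|E|.

x^10 - 30x^9 + 390x^8 - 2880x^7 + 13305x^6 - 39882x^5 + 77640x^4 - 94800x^3 + 66000x^2 - 20000x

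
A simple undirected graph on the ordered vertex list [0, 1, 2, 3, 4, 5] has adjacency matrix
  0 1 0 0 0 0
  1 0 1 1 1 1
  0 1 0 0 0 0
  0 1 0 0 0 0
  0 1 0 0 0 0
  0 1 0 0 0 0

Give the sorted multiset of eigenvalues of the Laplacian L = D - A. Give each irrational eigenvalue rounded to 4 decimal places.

[0, 1, 1, 1, 1, 6]

Each diagonal entry of L is the vertex degree and each off-diagonal entry is -1 where an edge is present, 0 otherwise; in the order [0, 1, 2, 3, 4, 5] the diagonal is [1, 5, 1, 1, 1, 1]. L is symmetric positive semidefinite, so every eigenvalue is real and nonnegative. By the matrix-tree theorem the graph has (1/6) * product of the nonzero eigenvalues = 1 spanning tree.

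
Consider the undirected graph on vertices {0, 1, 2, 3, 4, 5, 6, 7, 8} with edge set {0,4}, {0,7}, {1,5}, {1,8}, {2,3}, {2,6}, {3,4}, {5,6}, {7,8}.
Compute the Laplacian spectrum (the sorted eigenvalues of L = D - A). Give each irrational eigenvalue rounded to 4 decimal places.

Each diagonal entry of L is the vertex degree and each off-diagonal entry is -1 where an edge is present, 0 otherwise; in the order [0, 1, 2, 3, 4, 5, 6, 7, 8] the diagonal is [2, 2, 2, 2, 2, 2, 2, 2, 2]. Diagonalising L (or applying a numerical eigensolver to the 9x9 matrix) gives the spectrum above. The single zero eigenvalue shows the graph is connected. By the matrix-tree theorem the graph has (1/9) * product of the nonzero eigenvalues = 9 spanning trees.

[0, 0.4679, 0.4679, 1.6527, 1.6527, 3, 3, 3.8794, 3.8794]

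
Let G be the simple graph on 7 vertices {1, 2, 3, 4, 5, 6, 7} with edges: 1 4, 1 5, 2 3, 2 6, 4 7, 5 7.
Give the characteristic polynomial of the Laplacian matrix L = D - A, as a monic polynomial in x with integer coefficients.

x^7 - 12x^6 + 55x^5 - 120x^4 + 124x^3 - 48x^2

Each diagonal entry of L is the vertex degree and each off-diagonal entry is -1 where an edge is present, 0 otherwise; in the order [1, 2, 3, 4, 5, 6, 7] the diagonal is [2, 2, 1, 2, 2, 1, 2]. Computing det(xI - L) by cofactor expansion (or equivalently via sum-over-permutations) gives x^7 - 12x^6 + 55x^5 - 120x^4 + 124x^3 - 48x^2. The constant term is 0 because L is singular (the all-ones vector lies in its kernel).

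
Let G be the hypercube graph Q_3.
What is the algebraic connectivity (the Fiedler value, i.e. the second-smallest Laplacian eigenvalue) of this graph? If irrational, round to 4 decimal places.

2

The graph has 8 vertices and degree multiset [3, 3, 3, 3, 3, 3, 3, 3]; D is the diagonal matrix of degrees and L = D - A. Computing the eigenvalues of L and sorting gives [0, 2, 2, 2, 4, 4, 4, 6]. The Fiedler value lambda_2 = 2 is strictly positive, so the graph is connected. By the matrix-tree theorem the graph has (1/8) * product of the nonzero eigenvalues = 384 spanning trees. The eigenvalues sum to 24, which equals trace(L) = 2|E|.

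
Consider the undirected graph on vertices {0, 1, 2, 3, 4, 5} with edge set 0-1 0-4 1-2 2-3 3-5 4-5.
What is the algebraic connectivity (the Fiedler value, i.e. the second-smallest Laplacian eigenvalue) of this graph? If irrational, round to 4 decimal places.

1

Each diagonal entry of L is the vertex degree and each off-diagonal entry is -1 where an edge is present, 0 otherwise; in the order [0, 1, 2, 3, 4, 5] the diagonal is [2, 2, 2, 2, 2, 2]. Computing the eigenvalues of L and sorting gives [0, 1, 1, 3, 3, 4]. The Fiedler value lambda_2 = 1 is strictly positive, so the graph is connected. By the matrix-tree theorem the graph has (1/6) * product of the nonzero eigenvalues = 6 spanning trees.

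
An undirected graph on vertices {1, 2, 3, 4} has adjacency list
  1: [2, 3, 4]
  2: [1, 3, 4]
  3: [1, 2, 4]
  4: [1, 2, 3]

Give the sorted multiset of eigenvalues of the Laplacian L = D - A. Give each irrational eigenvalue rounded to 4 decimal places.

[0, 4, 4, 4]

Reading degrees in the order [1, 2, 3, 4] gives [3, 3, 3, 3]; set D = diag(3, 3, 3, 3) and form L = D - A. Diagonalising L (or applying a numerical eigensolver to the 4x4 matrix) gives the spectrum above. The eigenvalues sum to 12, which equals trace(L) = 2|E|.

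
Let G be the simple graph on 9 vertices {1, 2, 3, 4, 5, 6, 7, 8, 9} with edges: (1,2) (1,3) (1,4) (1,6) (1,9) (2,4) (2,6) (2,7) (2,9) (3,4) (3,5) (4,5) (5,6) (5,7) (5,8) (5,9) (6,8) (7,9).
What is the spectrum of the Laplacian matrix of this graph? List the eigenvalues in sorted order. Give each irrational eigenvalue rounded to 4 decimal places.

With the vertex order [1, 2, 3, 4, 5, 6, 7, 8, 9], the degrees are [5, 5, 3, 4, 6, 4, 3, 2, 4], giving D = diag(5, 5, 3, 4, 6, 4, 3, 2, 4) and L = D - A. The multiplicity of 0 as a Laplacian eigenvalue equals the number of connected components. There is one zero in the spectrum, matching the 1 component.

[0, 1.6356, 2.1864, 3.4653, 4.4707, 4.5266, 5.5876, 6.3429, 7.7850]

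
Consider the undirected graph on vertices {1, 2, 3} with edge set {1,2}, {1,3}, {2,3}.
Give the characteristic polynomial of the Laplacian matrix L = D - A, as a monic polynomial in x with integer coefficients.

Reading degrees in the order [1, 2, 3] gives [2, 2, 2]; set D = diag(2, 2, 2) and form L = D - A. The eigenvalues of L are [0, 3, 3]; the characteristic polynomial is the product of (x - lambda_i), which multiplies out to x^3 - 6x^2 + 9x. The constant term is 0 because L is singular (the all-ones vector lies in its kernel). By the matrix-tree theorem the graph has (1/3) * product of the nonzero eigenvalues = 3 spanning trees. The largest eigenvalue, 3, is at most the vertex count 3.

x^3 - 6x^2 + 9x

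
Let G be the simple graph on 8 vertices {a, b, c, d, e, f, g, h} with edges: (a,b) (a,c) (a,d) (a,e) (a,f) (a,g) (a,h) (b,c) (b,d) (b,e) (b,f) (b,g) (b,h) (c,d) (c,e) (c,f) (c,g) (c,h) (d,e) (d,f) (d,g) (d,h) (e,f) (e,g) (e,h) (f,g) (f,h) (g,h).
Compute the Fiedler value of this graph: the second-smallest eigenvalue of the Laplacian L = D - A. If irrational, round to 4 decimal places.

Each diagonal entry of L is the vertex degree and each off-diagonal entry is -1 where an edge is present, 0 otherwise; in the order [a, b, c, d, e, f, g, h] the diagonal is [7, 7, 7, 7, 7, 7, 7, 7]. The smallest Laplacian eigenvalue is always 0. The next one, lambda_2 = 8, measures how hard the graph is to disconnect: larger values mean better connectivity. There is one zero in the spectrum, matching the 1 component.

8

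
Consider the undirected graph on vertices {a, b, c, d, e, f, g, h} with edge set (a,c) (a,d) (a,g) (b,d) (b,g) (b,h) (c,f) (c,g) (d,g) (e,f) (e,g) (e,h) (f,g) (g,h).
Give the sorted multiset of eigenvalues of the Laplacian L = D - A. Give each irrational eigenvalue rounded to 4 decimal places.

[0, 1.7530, 1.7530, 3.4450, 3.4450, 4.8019, 4.8019, 8]

Reading degrees in the order [a, b, c, d, e, f, g, h] gives [3, 3, 3, 3, 3, 3, 7, 3]; set D = diag(3, 3, 3, 3, 3, 3, 7, 3) and form L = D - A. Since every row of L sums to 0, the all-ones vector is in the kernel and 0 is an eigenvalue. The single zero eigenvalue shows the graph is connected. The eigenvalues sum to 28, which equals trace(L) = 2|E|.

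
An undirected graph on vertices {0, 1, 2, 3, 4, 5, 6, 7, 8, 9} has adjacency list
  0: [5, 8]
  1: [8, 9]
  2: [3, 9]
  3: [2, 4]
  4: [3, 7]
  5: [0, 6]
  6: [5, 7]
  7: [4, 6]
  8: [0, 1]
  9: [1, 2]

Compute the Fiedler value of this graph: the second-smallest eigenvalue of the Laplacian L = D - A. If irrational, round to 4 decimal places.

0.3820

Each diagonal entry of L is the vertex degree and each off-diagonal entry is -1 where an edge is present, 0 otherwise; in the order [0, 1, 2, 3, 4, 5, 6, 7, 8, 9] the diagonal is [2, 2, 2, 2, 2, 2, 2, 2, 2, 2]. Computing the eigenvalues of L and sorting gives [0, 0.3820, 0.3820, 1.3820, 1.3820, 2.6180, 2.6180, 3.6180, 3.6180, 4]. The Fiedler value lambda_2 = 0.3820 is strictly positive, so the graph is connected. The eigenvalues sum to 20, which equals trace(L) = 2|E|.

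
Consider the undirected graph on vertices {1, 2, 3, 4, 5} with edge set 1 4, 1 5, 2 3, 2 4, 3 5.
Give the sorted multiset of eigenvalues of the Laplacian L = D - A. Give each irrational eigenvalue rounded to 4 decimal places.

Reading degrees in the order [1, 2, 3, 4, 5] gives [2, 2, 2, 2, 2]; set D = diag(2, 2, 2, 2, 2) and form L = D - A. L is symmetric positive semidefinite, so every eigenvalue is real and nonnegative. The single zero eigenvalue shows the graph is connected.

[0, 1.3820, 1.3820, 3.6180, 3.6180]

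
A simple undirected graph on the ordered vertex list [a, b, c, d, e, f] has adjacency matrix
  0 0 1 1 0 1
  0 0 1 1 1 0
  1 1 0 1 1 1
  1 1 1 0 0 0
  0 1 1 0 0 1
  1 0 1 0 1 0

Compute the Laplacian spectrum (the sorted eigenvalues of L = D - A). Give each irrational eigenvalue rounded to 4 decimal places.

Each diagonal entry of L is the vertex degree and each off-diagonal entry is -1 where an edge is present, 0 otherwise; in the order [a, b, c, d, e, f] the diagonal is [3, 3, 5, 3, 3, 3]. The multiplicity of 0 as a Laplacian eigenvalue equals the number of connected components. The single zero eigenvalue shows the graph is connected. The eigenvalues sum to 20, which equals trace(L) = 2|E|. By the matrix-tree theorem the graph has (1/6) * product of the nonzero eigenvalues = 121 spanning trees.

[0, 2.3820, 2.3820, 4.6180, 4.6180, 6]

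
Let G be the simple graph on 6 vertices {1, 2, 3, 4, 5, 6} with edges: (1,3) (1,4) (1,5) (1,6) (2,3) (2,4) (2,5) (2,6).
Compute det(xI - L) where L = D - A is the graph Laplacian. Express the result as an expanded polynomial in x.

x^6 - 16x^5 + 96x^4 - 272x^3 + 368x^2 - 192x

With the vertex order [1, 2, 3, 4, 5, 6], the degrees are [4, 4, 2, 2, 2, 2], giving D = diag(4, 4, 2, 2, 2, 2) and L = D - A. Computing det(xI - L) by cofactor expansion (or equivalently via sum-over-permutations) gives x^6 - 16x^5 + 96x^4 - 272x^3 + 368x^2 - 192x. The coefficient of x^5 equals -trace(L) = -16, matching the sum of degrees. The eigenvalues sum to 16, which equals trace(L) = 2|E|. By the matrix-tree theorem the graph has (1/6) * product of the nonzero eigenvalues = 32 spanning trees.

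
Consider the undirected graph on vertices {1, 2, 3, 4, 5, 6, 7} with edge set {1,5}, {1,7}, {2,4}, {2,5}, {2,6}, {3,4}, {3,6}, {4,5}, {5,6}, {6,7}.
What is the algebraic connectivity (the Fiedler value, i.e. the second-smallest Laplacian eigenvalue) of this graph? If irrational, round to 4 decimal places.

1.0700

With the vertex order [1, 2, 3, 4, 5, 6, 7], the degrees are [2, 3, 2, 3, 4, 4, 2], giving D = diag(2, 3, 2, 3, 4, 4, 2) and L = D - A. Computing the eigenvalues of L and sorting gives [0, 1.0700, 2.0972, 2.6430, 3.6778, 4.6671, 5.8449]. The Fiedler value lambda_2 = 1.0700 is strictly positive, so the graph is connected.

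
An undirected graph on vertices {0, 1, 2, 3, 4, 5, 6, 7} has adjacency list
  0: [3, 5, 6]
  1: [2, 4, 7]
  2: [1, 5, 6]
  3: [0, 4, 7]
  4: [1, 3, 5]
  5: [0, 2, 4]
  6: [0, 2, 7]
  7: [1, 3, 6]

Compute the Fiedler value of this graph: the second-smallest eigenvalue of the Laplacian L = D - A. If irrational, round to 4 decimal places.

With the vertex order [0, 1, 2, 3, 4, 5, 6, 7], the degrees are [3, 3, 3, 3, 3, 3, 3, 3], giving D = diag(3, 3, 3, 3, 3, 3, 3, 3) and L = D - A. Computing the eigenvalues of L and sorting gives [0, 2, 2, 2, 4, 4, 4, 6]. The Fiedler value lambda_2 = 2 is strictly positive, so the graph is connected. By the matrix-tree theorem the graph has (1/8) * product of the nonzero eigenvalues = 384 spanning trees.

2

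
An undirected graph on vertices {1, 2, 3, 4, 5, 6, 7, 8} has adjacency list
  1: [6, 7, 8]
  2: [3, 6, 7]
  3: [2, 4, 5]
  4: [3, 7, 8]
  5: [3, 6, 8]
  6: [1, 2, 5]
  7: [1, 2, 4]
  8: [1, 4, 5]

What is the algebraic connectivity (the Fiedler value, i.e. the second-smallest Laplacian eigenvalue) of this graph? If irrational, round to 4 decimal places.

With the vertex order [1, 2, 3, 4, 5, 6, 7, 8], the degrees are [3, 3, 3, 3, 3, 3, 3, 3], giving D = diag(3, 3, 3, 3, 3, 3, 3, 3) and L = D - A. The sorted Laplacian eigenvalues are [0, 2, 2, 2, 4, 4, 4, 6]; the algebraic connectivity is the second entry, 2. The largest eigenvalue, 6, is at most the vertex count 8.

2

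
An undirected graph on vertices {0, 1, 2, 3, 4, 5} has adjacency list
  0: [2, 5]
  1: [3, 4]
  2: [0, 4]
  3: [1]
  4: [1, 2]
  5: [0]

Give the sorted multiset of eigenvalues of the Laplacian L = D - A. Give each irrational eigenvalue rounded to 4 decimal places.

With the vertex order [0, 1, 2, 3, 4, 5], the degrees are [2, 2, 2, 1, 2, 1], giving D = diag(2, 2, 2, 1, 2, 1) and L = D - A. Since every row of L sums to 0, the all-ones vector is in the kernel and 0 is an eigenvalue. The single zero eigenvalue shows the graph is connected. By the matrix-tree theorem the graph has (1/6) * product of the nonzero eigenvalues = 1 spanning tree.

[0, 0.2679, 1, 2, 3, 3.7321]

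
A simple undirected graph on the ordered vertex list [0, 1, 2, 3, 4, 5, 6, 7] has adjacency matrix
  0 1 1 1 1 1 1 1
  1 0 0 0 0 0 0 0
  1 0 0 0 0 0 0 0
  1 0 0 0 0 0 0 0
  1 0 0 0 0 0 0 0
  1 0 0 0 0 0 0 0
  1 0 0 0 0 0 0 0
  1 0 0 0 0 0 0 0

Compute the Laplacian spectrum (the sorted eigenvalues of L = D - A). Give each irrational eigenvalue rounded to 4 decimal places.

[0, 1, 1, 1, 1, 1, 1, 8]

Each diagonal entry of L is the vertex degree and each off-diagonal entry is -1 where an edge is present, 0 otherwise; in the order [0, 1, 2, 3, 4, 5, 6, 7] the diagonal is [7, 1, 1, 1, 1, 1, 1, 1]. Since every row of L sums to 0, the all-ones vector is in the kernel and 0 is an eigenvalue. The largest eigenvalue, 8, is at most the vertex count 8.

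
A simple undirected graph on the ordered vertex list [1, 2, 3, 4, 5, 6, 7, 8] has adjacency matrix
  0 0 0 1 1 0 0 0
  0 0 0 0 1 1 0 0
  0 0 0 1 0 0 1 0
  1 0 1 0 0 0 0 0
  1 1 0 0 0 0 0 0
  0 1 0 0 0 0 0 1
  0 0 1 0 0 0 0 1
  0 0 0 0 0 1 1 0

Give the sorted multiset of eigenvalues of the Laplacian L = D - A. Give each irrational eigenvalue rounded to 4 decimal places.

With the vertex order [1, 2, 3, 4, 5, 6, 7, 8], the degrees are [2, 2, 2, 2, 2, 2, 2, 2], giving D = diag(2, 2, 2, 2, 2, 2, 2, 2) and L = D - A. The multiplicity of 0 as a Laplacian eigenvalue equals the number of connected components. The single zero eigenvalue shows the graph is connected.

[0, 0.5858, 0.5858, 2, 2, 3.4142, 3.4142, 4]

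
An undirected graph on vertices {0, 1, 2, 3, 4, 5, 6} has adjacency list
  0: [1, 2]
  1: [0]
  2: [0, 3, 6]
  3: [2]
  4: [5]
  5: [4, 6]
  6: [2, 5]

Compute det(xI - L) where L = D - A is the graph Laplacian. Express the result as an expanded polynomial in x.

x^7 - 12x^6 + 54x^5 - 114x^4 + 115x^3 - 50x^2 + 7x

Each diagonal entry of L is the vertex degree and each off-diagonal entry is -1 where an edge is present, 0 otherwise; in the order [0, 1, 2, 3, 4, 5, 6] the diagonal is [2, 1, 3, 1, 1, 2, 2]. L has integer entries, so p(x) = det(xI - L) has integer coefficients. Expanding the determinant yields x^7 - 12x^6 + 54x^5 - 114x^4 + 115x^3 - 50x^2 + 7x. The constant term is 0 because L is singular (the all-ones vector lies in its kernel). By the matrix-tree theorem the graph has (1/7) * product of the nonzero eigenvalues = 1 spanning tree.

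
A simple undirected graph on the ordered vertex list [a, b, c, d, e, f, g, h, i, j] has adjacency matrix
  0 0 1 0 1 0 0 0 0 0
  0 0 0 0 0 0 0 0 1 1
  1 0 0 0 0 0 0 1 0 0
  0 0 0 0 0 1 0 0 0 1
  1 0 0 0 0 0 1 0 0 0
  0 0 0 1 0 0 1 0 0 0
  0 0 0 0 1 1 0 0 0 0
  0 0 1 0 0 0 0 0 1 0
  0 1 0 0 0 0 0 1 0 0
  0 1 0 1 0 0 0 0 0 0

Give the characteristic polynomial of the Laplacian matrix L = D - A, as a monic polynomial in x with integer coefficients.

x^10 - 20x^9 + 170x^8 - 800x^7 + 2275x^6 - 4004x^5 + 4290x^4 - 2640x^3 + 825x^2 - 100x

Reading degrees in the order [a, b, c, d, e, f, g, h, i, j] gives [2, 2, 2, 2, 2, 2, 2, 2, 2, 2]; set D = diag(2, 2, 2, 2, 2, 2, 2, 2, 2, 2) and form L = D - A. Computing det(xI - L) by cofactor expansion (or equivalently via sum-over-permutations) gives x^10 - 20x^9 + 170x^8 - 800x^7 + 2275x^6 - 4004x^5 + 4290x^4 - 2640x^3 + 825x^2 - 100x. The coefficient of x^9 equals -trace(L) = -20, matching the sum of degrees. The largest eigenvalue, 4, is at most the vertex count 10.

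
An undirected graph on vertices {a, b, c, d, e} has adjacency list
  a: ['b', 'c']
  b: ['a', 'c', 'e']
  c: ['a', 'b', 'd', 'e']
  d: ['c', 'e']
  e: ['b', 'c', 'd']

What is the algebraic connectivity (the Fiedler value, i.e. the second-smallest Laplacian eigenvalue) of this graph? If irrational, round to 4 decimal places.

Reading degrees in the order [a, b, c, d, e] gives [2, 3, 4, 2, 3]; set D = diag(2, 3, 4, 2, 3) and form L = D - A. The smallest Laplacian eigenvalue is always 0. The next one, lambda_2 = 1.5858, measures how hard the graph is to disconnect: larger values mean better connectivity. The eigenvalues sum to 14, which equals trace(L) = 2|E|. The largest eigenvalue, 5, is at most the vertex count 5.

1.5858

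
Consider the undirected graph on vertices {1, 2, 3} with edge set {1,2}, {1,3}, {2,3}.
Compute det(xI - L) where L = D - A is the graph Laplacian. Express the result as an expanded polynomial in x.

With the vertex order [1, 2, 3], the degrees are [2, 2, 2], giving D = diag(2, 2, 2) and L = D - A. L has integer entries, so p(x) = det(xI - L) has integer coefficients. Expanding the determinant yields x^3 - 6x^2 + 9x. The constant term is 0 because L is singular (the all-ones vector lies in its kernel). There is one zero in the spectrum, matching the 1 component. The eigenvalues sum to 6, which equals trace(L) = 2|E|.

x^3 - 6x^2 + 9x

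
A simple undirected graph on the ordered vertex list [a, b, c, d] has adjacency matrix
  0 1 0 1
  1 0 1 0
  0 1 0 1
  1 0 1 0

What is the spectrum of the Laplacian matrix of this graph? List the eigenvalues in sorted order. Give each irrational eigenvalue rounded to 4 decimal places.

With the vertex order [a, b, c, d], the degrees are [2, 2, 2, 2], giving D = diag(2, 2, 2, 2) and L = D - A. Since every row of L sums to 0, the all-ones vector is in the kernel and 0 is an eigenvalue.

[0, 2, 2, 4]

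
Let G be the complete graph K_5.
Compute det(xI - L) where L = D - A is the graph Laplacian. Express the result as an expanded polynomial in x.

x^5 - 20x^4 + 150x^3 - 500x^2 + 625x

The graph has 5 vertices and degree multiset [4, 4, 4, 4, 4]; D is the diagonal matrix of degrees and L = D - A. The eigenvalues of L are [0, 5, 5, 5, 5]; the characteristic polynomial is the product of (x - lambda_i), which multiplies out to x^5 - 20x^4 + 150x^3 - 500x^2 + 625x. The coefficient of x^4 equals -trace(L) = -20, matching the sum of degrees. By the matrix-tree theorem the graph has (1/5) * product of the nonzero eigenvalues = 125 spanning trees.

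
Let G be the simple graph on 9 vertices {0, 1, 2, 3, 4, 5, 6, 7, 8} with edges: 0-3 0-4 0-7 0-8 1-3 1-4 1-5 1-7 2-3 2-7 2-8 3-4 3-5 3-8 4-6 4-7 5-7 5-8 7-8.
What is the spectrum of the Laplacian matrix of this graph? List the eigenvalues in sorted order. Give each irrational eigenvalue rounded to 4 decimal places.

With the vertex order [0, 1, 2, 3, 4, 5, 6, 7, 8], the degrees are [4, 4, 3, 6, 5, 4, 1, 6, 5], giving D = diag(4, 4, 3, 6, 5, 4, 1, 6, 5) and L = D - A. The multiplicity of 0 as a Laplacian eigenvalue equals the number of connected components.

[0, 0.8806, 2.8314, 3.5168, 4.2233, 6, 6.1096, 6.3696, 8.0687]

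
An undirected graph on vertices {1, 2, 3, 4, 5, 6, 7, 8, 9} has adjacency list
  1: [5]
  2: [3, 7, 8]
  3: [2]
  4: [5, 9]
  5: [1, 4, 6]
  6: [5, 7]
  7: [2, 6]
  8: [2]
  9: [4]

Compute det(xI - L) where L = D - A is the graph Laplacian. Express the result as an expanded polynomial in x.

With the vertex order [1, 2, 3, 4, 5, 6, 7, 8, 9], the degrees are [1, 3, 1, 2, 3, 2, 2, 1, 1], giving D = diag(1, 3, 1, 2, 3, 2, 2, 1, 1) and L = D - A. Computing det(xI - L) by cofactor expansion (or equivalently via sum-over-permutations) gives x^9 - 16x^8 + 103x^7 - 344x^6 + 643x^5 - 678x^4 + 386x^3 - 104x^2 + 9x. The coefficient of x^8 equals -trace(L) = -16, matching the sum of degrees. The largest eigenvalue, 4.4065, is at most the vertex count 9.

x^9 - 16x^8 + 103x^7 - 344x^6 + 643x^5 - 678x^4 + 386x^3 - 104x^2 + 9x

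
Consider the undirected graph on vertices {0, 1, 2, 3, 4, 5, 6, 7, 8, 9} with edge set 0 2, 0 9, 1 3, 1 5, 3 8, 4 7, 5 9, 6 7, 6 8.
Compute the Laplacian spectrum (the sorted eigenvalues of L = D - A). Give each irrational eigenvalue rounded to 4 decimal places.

Reading degrees in the order [0, 1, 2, 3, 4, 5, 6, 7, 8, 9] gives [2, 2, 1, 2, 1, 2, 2, 2, 2, 2]; set D = diag(2, 2, 1, 2, 1, 2, 2, 2, 2, 2) and form L = D - A. Since every row of L sums to 0, the all-ones vector is in the kernel and 0 is an eigenvalue. The single zero eigenvalue shows the graph is connected. By the matrix-tree theorem the graph has (1/10) * product of the nonzero eigenvalues = 1 spanning tree.

[0, 0.0979, 0.3820, 0.8244, 1.3820, 2, 2.6180, 3.1756, 3.6180, 3.9021]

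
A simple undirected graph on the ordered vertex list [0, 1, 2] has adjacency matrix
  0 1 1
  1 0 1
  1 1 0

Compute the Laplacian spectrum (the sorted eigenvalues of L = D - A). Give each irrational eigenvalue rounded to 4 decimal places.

Each diagonal entry of L is the vertex degree and each off-diagonal entry is -1 where an edge is present, 0 otherwise; in the order [0, 1, 2] the diagonal is [2, 2, 2]. Since every row of L sums to 0, the all-ones vector is in the kernel and 0 is an eigenvalue. The single zero eigenvalue shows the graph is connected. The largest eigenvalue, 3, is at most the vertex count 3. There is one zero in the spectrum, matching the 1 component.

[0, 3, 3]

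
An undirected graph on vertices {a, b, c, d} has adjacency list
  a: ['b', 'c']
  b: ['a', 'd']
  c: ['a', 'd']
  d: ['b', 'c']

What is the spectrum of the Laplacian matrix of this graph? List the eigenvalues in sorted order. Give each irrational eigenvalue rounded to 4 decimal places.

[0, 2, 2, 4]

Reading degrees in the order [a, b, c, d] gives [2, 2, 2, 2]; set D = diag(2, 2, 2, 2) and form L = D - A. The multiplicity of 0 as a Laplacian eigenvalue equals the number of connected components.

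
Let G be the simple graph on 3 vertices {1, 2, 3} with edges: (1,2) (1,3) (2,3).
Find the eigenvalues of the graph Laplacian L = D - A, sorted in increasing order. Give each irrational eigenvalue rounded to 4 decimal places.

[0, 3, 3]

Each diagonal entry of L is the vertex degree and each off-diagonal entry is -1 where an edge is present, 0 otherwise; in the order [1, 2, 3] the diagonal is [2, 2, 2]. Since every row of L sums to 0, the all-ones vector is in the kernel and 0 is an eigenvalue. The largest eigenvalue, 3, is at most the vertex count 3.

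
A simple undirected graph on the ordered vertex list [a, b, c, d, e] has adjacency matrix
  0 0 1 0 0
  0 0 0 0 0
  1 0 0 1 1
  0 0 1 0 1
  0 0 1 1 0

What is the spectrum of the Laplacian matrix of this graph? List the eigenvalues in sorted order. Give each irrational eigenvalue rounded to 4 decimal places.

With the vertex order [a, b, c, d, e], the degrees are [1, 0, 3, 2, 2], giving D = diag(1, 0, 3, 2, 2) and L = D - A. L is symmetric positive semidefinite, so every eigenvalue is real and nonnegative. The 2 zero eigenvalues correspond to the 2 connected components.

[0, 0, 1, 3, 4]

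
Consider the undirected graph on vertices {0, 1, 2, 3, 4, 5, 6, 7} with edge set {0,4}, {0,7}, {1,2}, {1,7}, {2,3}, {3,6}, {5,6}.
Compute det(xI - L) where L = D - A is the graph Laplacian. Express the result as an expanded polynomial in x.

With the vertex order [0, 1, 2, 3, 4, 5, 6, 7], the degrees are [2, 2, 2, 2, 1, 1, 2, 2], giving D = diag(2, 2, 2, 2, 1, 1, 2, 2) and L = D - A. Computing det(xI - L) by cofactor expansion (or equivalently via sum-over-permutations) gives x^8 - 14x^7 + 78x^6 - 220x^5 + 330x^4 - 252x^3 + 84x^2 - 8x. The coefficient of x^7 equals -trace(L) = -14, matching the sum of degrees. By the matrix-tree theorem the graph has (1/8) * product of the nonzero eigenvalues = 1 spanning tree.

x^8 - 14x^7 + 78x^6 - 220x^5 + 330x^4 - 252x^3 + 84x^2 - 8x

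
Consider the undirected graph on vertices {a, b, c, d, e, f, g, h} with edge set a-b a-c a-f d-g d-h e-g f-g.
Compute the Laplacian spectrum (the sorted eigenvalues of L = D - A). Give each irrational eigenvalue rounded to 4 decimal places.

[0, 0.2137, 0.6177, 1, 1.4977, 2.3537, 3.8408, 4.4763]

With the vertex order [a, b, c, d, e, f, g, h], the degrees are [3, 1, 1, 2, 1, 2, 3, 1], giving D = diag(3, 1, 1, 2, 1, 2, 3, 1) and L = D - A. Since every row of L sums to 0, the all-ones vector is in the kernel and 0 is an eigenvalue. The single zero eigenvalue shows the graph is connected. The eigenvalues sum to 14, which equals trace(L) = 2|E|. The largest eigenvalue, 4.4763, is at most the vertex count 8.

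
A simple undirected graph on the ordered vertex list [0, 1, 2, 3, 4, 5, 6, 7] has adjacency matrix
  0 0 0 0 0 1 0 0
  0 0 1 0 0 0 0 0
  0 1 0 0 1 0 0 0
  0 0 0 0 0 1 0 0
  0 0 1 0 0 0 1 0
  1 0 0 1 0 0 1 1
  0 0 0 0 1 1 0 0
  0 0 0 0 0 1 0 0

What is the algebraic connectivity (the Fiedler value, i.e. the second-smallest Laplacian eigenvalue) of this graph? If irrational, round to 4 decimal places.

0.2023

Each diagonal entry of L is the vertex degree and each off-diagonal entry is -1 where an edge is present, 0 otherwise; in the order [0, 1, 2, 3, 4, 5, 6, 7] the diagonal is [1, 1, 2, 1, 2, 4, 2, 1]. The sorted Laplacian eigenvalues are [0, 0.2023, 1, 1, 1, 2.2472, 3.4527, 5.0979]; the algebraic connectivity is the second entry, 0.2023.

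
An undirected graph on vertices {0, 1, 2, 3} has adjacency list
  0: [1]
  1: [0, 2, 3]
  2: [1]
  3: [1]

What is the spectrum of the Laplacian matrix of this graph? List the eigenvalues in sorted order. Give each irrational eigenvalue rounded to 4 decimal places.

[0, 1, 1, 4]

Reading degrees in the order [0, 1, 2, 3] gives [1, 3, 1, 1]; set D = diag(1, 3, 1, 1) and form L = D - A. Since every row of L sums to 0, the all-ones vector is in the kernel and 0 is an eigenvalue. The single zero eigenvalue shows the graph is connected. The eigenvalues sum to 6, which equals trace(L) = 2|E|.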